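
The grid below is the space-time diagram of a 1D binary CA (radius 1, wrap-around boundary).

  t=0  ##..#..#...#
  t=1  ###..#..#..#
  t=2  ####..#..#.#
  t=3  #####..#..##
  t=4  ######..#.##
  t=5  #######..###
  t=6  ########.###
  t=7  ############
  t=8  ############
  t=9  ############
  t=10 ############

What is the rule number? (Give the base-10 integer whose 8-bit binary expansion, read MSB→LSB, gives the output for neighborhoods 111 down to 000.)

248

  ### -> #   bit 7 = 1  t=0,i=0
  ##. -> #   bit 6 = 1  t=0,i=1
  #.# -> #   bit 5 = 1  t=2,i=10
  #.. -> #   bit 4 = 1  t=0,i=2
  .## -> #   bit 3 = 1  t=0,i=11
  .#. -> .   bit 2 = 0  t=0,i=4
  ..# -> .   bit 1 = 0  t=0,i=3
  ... -> .   bit 0 = 0  t=0,i=9
  bits 11111000 = 248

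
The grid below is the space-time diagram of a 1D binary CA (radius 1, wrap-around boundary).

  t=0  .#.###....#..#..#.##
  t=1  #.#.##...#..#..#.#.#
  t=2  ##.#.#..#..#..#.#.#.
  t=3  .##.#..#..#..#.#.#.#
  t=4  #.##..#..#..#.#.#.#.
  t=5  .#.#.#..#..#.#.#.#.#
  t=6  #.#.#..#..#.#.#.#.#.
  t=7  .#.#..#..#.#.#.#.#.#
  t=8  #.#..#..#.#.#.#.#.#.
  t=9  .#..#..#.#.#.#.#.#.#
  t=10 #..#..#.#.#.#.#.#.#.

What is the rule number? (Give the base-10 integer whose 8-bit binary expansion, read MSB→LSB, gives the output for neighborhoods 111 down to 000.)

  ### -> #   bit 7 = 1  t=0,i=4
  ##. -> #   bit 6 = 1  t=0,i=5
  #.# -> #   bit 5 = 1  t=0,i=0
  #.. -> .   bit 4 = 0  t=0,i=6
  .## -> .   bit 3 = 0  t=0,i=3
  .#. -> .   bit 2 = 0  t=0,i=1
  ..# -> #   bit 1 = 1  t=0,i=9
  ... -> .   bit 0 = 0  t=0,i=7
  bits 11100010 = 226

226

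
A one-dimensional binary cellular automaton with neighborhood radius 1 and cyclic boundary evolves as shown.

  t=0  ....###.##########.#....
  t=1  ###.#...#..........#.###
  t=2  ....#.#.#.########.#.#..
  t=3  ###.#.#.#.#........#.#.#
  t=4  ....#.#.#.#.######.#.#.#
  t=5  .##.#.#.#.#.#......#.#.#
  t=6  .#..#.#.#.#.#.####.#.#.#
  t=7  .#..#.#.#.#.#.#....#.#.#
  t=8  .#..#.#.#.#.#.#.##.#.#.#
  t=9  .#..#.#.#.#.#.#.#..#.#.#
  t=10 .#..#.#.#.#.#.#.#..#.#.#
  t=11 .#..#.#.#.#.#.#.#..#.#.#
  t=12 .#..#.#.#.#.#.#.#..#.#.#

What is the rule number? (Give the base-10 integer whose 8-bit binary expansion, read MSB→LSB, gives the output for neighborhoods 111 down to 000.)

13

  ### -> .   bit 7 = 0  t=0,i=5
  ##. -> .   bit 6 = 0  t=0,i=6
  #.# -> .   bit 5 = 0  t=0,i=7
  #.. -> .   bit 4 = 0  t=0,i=20
  .## -> #   bit 3 = 1  t=0,i=4
  .#. -> #   bit 2 = 1  t=0,i=19
  ..# -> .   bit 1 = 0  t=0,i=3
  ... -> #   bit 0 = 1  t=0,i=0
  bits 00001101 = 13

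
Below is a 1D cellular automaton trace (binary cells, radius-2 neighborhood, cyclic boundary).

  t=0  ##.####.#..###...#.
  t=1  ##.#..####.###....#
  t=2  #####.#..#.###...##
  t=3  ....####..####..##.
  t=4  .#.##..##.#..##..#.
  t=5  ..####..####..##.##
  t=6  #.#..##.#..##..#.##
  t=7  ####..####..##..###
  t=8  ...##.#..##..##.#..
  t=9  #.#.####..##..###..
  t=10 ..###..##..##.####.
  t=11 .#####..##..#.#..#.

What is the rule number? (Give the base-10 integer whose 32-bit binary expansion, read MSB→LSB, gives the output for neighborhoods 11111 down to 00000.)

  nb #####: next=.  (t=2,i=0, bit31=0)
  nb ####.: next=.  (t=0,i=5, bit30=0)
  nb ###.#: next=#  (t=0,i=6, bit29=1)
  nb ###..: next=#  (t=0,i=13, bit28=1)
  nb ##.##: next=.  (t=0,i=2, bit27=0)
  nb ##.#.: next=#  (t=0,i=7, bit26=1)
  nb ##..#: next=#  (t=3,i=8, bit25=1)
  nb ##...: next=.  (t=0,i=14, bit24=0)
  nb #.###: next=#  (t=0,i=3, bit23=1)
  nb #.##.: next=#  (t=0,i=0, bit22=1)
  nb #.#.#: next=#  (t=9,i=2, bit21=1)
  nb #.#..: next=#  (t=0,i=8, bit20=1)
  nb #..##: next=.  (t=0,i=10, bit19=0)
  nb #..#.: next=.  (t=2,i=8, bit18=0)
  nb #...#: next=.  (t=0,i=15, bit17=0)
  nb #....: next=.  (t=1,i=15, bit16=0)
  nb .####: next=.  (t=0,i=4, bit15=0)
  nb .###.: next=#  (t=0,i=12, bit14=1)
  nb .##.#: next=#  (t=0,i=1, bit13=1)
  nb .##..: next=#  (t=3,i=17, bit12=1)
  nb .#.##: next=#  (t=0,i=18, bit11=1)
  nb .#.#.: next=.  (t=9,i=1, bit10=0)
  nb .#..#: next=#  (t=0,i=9, bit9=1)
  nb .#...: next=.  (t=8,i=17, bit8=0)
  nb ..###: next=#  (t=0,i=11, bit7=1)
  nb ..##.: next=.  (t=3,i=16, bit6=0)
  nb ..#.#: next=.  (t=0,i=17, bit5=0)
  nb ..#..: next=#  (t=4,i=17, bit4=1)
  nb ...##: next=#  (t=1,i=17, bit3=1)
  nb ...#.: next=.  (t=0,i=16, bit2=0)
  nb ....#: next=.  (t=1,i=16, bit1=0)
  nb .....: next=#  (t=3,i=1, bit0=1)
  bits 00110110111100000111101010011001 = 921729689

921729689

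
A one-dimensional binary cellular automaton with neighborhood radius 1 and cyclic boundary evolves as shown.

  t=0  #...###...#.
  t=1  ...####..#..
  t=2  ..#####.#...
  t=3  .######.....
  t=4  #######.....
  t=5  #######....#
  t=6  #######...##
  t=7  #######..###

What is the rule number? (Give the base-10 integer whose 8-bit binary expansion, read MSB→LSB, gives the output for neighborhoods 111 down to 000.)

  ### -> #   bit 7 = 1  t=0,i=5
  ##. -> #   bit 6 = 1  t=0,i=6
  #.# -> .   bit 5 = 0  t=0,i=11
  #.. -> .   bit 4 = 0  t=0,i=1
  .## -> #   bit 3 = 1  t=0,i=4
  .#. -> .   bit 2 = 0  t=0,i=0
  ..# -> #   bit 1 = 1  t=0,i=3
  ... -> .   bit 0 = 0  t=0,i=2
  bits 11001010 = 202

202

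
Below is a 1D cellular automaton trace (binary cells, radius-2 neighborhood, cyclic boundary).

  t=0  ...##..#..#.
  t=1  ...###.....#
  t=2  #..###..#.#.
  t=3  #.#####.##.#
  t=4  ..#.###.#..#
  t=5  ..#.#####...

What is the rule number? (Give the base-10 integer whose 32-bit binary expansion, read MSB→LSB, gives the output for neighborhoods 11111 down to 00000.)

4141372901

  ##### -> #   bit 31 = 1  t=3,i=4
  ####. -> #   bit 30 = 1  t=3,i=5
  ###.# -> #   bit 29 = 1  t=3,i=6
  ###.. -> #   bit 28 = 1  t=1,i=5
  ##.## -> .   bit 27 = 0  t=3,i=1
  ##.#. -> #   bit 26 = 1  t=4,i=7
  ##..# -> #   bit 25 = 1  t=0,i=5
  ##... -> .   bit 24 = 0  t=1,i=6
  #.### -> #   bit 23 = 1  t=3,i=2
  #.##. -> #   bit 22 = 1  t=3,i=8
  #.#.# -> .   bit 21 = 0  t=2,i=10
  #.#.. -> #   bit 20 = 1  t=2,i=0
  #..## -> #   bit 19 = 1  t=2,i=2
  #..#. -> .   bit 18 = 0  t=0,i=6
  #...# -> .   bit 17 = 0  t=1,i=1
  #.... -> .   bit 16 = 0  t=0,i=0
  .#### -> .   bit 15 = 0  t=3,i=3
  .###. -> #   bit 14 = 1  t=1,i=4
  .##.# -> .   bit 13 = 0  t=3,i=0
  .##.. -> #   bit 12 = 1  t=0,i=4
  .#.## -> .   bit 11 = 0  t=4,i=3
  .#.#. -> #   bit 10 = 1  t=2,i=9
  .#..# -> .   bit 9 = 0  t=0,i=8
  .#... -> #   bit 8 = 1  t=0,i=11
  ..### -> #   bit 7 = 1  t=1,i=3
  ..##. -> #   bit 6 = 1  t=0,i=3
  ..#.# -> #   bit 5 = 1  t=2,i=8
  ..#.. -> .   bit 4 = 0  t=0,i=7
  ...## -> .   bit 3 = 0  t=0,i=2
  ...#. -> #   bit 2 = 1  t=1,i=10
  ....# -> .   bit 1 = 0  t=0,i=1
  ..... -> #   bit 0 = 1  t=1,i=8
  bits 11110110110110000101010111100101 = 4141372901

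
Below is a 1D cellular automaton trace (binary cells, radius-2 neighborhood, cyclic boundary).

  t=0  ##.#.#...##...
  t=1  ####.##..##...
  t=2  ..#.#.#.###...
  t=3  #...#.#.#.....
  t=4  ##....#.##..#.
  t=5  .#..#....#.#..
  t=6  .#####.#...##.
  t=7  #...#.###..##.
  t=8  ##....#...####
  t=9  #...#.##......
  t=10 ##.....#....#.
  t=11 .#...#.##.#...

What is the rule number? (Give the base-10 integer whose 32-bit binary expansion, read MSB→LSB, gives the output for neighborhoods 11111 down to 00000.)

1287402322

  ##### -> .   bit 31 = 0  t=6,i=3
  ####. -> #   bit 30 = 1  t=1,i=2
  ###.# -> .   bit 29 = 0  t=1,i=3
  ###.. -> .   bit 28 = 0  t=2,i=10
  ##.## -> #   bit 27 = 1  t=1,i=4
  ##.#. -> #   bit 26 = 1  t=0,i=2
  ##..# -> .   bit 25 = 0  t=1,i=7
  ##... -> .   bit 24 = 0  t=0,i=11
  #.### -> #   bit 23 = 1  t=2,i=8
  #.##. -> .   bit 22 = 0  t=1,i=5
  #.#.# -> #   bit 21 = 1  t=0,i=3
  #.#.. -> #   bit 20 = 1  t=0,i=5
  #..## -> #   bit 19 = 1  t=1,i=8
  #..#. -> #   bit 18 = 1  t=4,i=11
  #...# -> .   bit 17 = 0  t=0,i=7
  #.... -> .   bit 16 = 0  t=2,i=12
  .#### -> .   bit 15 = 0  t=1,i=1
  .###. -> .   bit 14 = 0  t=2,i=9
  .##.# -> #   bit 13 = 1  t=0,i=1
  .##.. -> #   bit 12 = 1  t=0,i=10
  .#.## -> .   bit 11 = 0  t=2,i=7
  .#.#. -> .   bit 10 = 0  t=0,i=4
  .#..# -> #   bit 9 = 1  t=5,i=2
  .#... -> #   bit 8 = 1  t=0,i=6
  ..### -> .   bit 7 = 0  t=1,i=0
  ..##. -> #   bit 6 = 1  t=0,i=0
  ..#.# -> .   bit 5 = 0  t=2,i=2
  ..#.. -> #   bit 4 = 1  t=3,i=0
  ...## -> .   bit 3 = 0  t=0,i=8
  ...#. -> .   bit 2 = 0  t=2,i=1
  ....# -> #   bit 1 = 1  t=2,i=0
  ..... -> .   bit 0 = 0  t=2,i=13
  bits 01001100101111000011001101010010 = 1287402322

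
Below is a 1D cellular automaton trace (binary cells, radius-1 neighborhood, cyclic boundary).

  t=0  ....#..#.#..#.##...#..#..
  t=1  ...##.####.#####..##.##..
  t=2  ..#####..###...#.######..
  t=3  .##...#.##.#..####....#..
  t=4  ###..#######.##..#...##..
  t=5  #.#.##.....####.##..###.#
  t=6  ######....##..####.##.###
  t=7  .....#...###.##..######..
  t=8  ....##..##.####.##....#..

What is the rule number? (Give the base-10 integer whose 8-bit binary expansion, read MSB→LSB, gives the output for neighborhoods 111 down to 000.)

110

  nb ###: next=.  (t=1,i=7, bit7=0)
  nb ##.: next=#  (t=0,i=15, bit6=1)
  nb #.#: next=#  (t=0,i=8, bit5=1)
  nb #..: next=.  (t=0,i=5, bit4=0)
  nb .##: next=#  (t=0,i=14, bit3=1)
  nb .#.: next=#  (t=0,i=4, bit2=1)
  nb ..#: next=#  (t=0,i=3, bit1=1)
  nb ...: next=.  (t=0,i=0, bit0=0)
  bits 01101110 = 110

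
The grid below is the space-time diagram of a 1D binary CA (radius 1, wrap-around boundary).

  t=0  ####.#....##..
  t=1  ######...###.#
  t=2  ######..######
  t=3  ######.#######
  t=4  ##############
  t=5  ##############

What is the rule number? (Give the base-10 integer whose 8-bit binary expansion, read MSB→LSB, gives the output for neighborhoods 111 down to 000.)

  ###|#  b7=1 t=0,i=1
  ##.|#  b6=1 t=0,i=3
  #.#|#  b5=1 t=0,i=4
  #..|.  b4=0 t=0,i=6
  .##|#  b3=1 t=0,i=0
  .#.|#  b2=1 t=0,i=5
  ..#|#  b1=1 t=0,i=9
  ...|.  b0=0 t=0,i=7
  bits 11101110 = 238

238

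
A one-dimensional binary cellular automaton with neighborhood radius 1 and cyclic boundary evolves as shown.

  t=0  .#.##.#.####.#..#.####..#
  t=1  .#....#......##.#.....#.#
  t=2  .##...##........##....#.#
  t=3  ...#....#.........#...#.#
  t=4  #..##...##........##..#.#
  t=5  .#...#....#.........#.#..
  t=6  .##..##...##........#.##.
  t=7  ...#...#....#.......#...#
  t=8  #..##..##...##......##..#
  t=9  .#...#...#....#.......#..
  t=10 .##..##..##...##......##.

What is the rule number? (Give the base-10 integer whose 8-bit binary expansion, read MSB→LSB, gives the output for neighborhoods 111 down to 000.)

  ###|.  b7=0 t=0,i=9
  ##.|.  b6=0 t=0,i=4
  #.#|.  b5=0 t=0,i=0
  #..|#  b4=1 t=0,i=14
  .##|.  b3=0 t=0,i=3
  .#.|#  b2=1 t=0,i=1
  ..#|.  b1=0 t=0,i=15
  ...|.  b0=0 t=1,i=3
  bits 00010100 = 20

20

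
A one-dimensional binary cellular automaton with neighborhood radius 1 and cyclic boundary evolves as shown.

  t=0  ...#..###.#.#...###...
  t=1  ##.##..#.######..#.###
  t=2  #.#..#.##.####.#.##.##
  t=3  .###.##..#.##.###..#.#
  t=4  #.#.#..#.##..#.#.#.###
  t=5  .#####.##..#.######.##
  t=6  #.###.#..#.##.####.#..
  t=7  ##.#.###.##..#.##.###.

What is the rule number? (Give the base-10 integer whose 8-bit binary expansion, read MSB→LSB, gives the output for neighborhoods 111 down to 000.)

  ###|#  b7=1 t=0,i=7
  ##.|.  b6=0 t=0,i=8
  #.#|#  b5=1 t=0,i=9
  #..|#  b4=1 t=0,i=4
  .##|.  b3=0 t=0,i=6
  .#.|#  b2=1 t=0,i=3
  ..#|.  b1=0 t=0,i=2
  ...|#  b0=1 t=0,i=0
  bits 10110101 = 181

181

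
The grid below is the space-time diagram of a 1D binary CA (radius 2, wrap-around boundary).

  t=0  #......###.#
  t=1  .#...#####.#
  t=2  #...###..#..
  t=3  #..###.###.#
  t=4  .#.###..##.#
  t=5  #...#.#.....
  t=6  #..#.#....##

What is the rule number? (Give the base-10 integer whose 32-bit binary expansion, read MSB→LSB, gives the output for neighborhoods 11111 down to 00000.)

591709342

  #####|.  b31=0 t=1,i=7
  ####.|.  b30=0 t=1,i=8
  ###.#|#  b29=1 t=0,i=9
  ###..|.  b28=0 t=2,i=6
  ##.##|.  b27=0 t=0,i=10
  ##.#.|.  b26=0 t=1,i=10
  ##..#|#  b25=1 t=2,i=7
  ##...|#  b24=1 t=0,i=1
  #.###|.  b23=0 t=3,i=7
  #.##.|#  b22=1 t=0,i=11
  #.#.#|.  b21=0 t=1,i=11
  #.#..|.  b20=0 t=1,i=1
  #..##|.  b19=0 t=3,i=2
  #..#.|#  b18=1 t=2,i=8
  #...#|.  b17=0 t=1,i=3
  #....|.  b16=0 t=0,i=2
  .####|#  b15=1 t=1,i=6
  .###.|#  b14=1 t=0,i=8
  .##.#|.  b13=0 t=4,i=9
  .##..|.  b12=0 t=0,i=0
  .#.##|.  b11=0 t=4,i=2
  .#.#.|#  b10=1 t=1,i=0
  .#..#|.  b9=0 t=2,i=10
  .#...|.  b8=0 t=1,i=2
  ..###|#  b7=1 t=0,i=7
  ..##.|.  b6=0 t=4,i=8
  ..#.#|.  b5=0 t=5,i=4
  ..#..|#  b4=1 t=2,i=0
  ...##|#  b3=1 t=0,i=6
  ...#.|#  b2=1 t=5,i=3
  ....#|#  b1=1 t=0,i=5
  .....|.  b0=0 t=0,i=3
  bits 00100011010001001100010010011110 = 591709342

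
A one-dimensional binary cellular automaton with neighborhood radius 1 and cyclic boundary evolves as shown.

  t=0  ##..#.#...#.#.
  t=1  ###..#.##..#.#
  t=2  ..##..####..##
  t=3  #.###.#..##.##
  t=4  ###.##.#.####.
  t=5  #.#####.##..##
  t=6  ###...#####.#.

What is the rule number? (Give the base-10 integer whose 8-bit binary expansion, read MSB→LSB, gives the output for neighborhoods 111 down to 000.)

121

  ###|.  b7=0 t=1,i=0
  ##.|#  b6=1 t=0,i=1
  #.#|#  b5=1 t=0,i=5
  #..|#  b4=1 t=0,i=2
  .##|#  b3=1 t=0,i=0
  .#.|.  b2=0 t=0,i=4
  ..#|.  b1=0 t=0,i=3
  ...|#  b0=1 t=0,i=8
  bits 01111001 = 121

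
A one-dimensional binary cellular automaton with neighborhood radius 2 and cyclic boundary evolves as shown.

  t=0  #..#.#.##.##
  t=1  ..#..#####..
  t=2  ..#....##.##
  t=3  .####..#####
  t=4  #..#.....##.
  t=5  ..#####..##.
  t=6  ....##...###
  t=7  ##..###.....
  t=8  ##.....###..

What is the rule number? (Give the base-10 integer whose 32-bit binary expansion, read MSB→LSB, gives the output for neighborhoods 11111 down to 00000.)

3378854225

  ##### -> #   bit 31 = 1  t=1,i=7
  ####. -> #   bit 30 = 1  t=1,i=8
  ###.# -> .   bit 29 = 0  t=3,i=11
  ###.. -> .   bit 28 = 0  t=0,i=0
  ##.## -> #   bit 27 = 1  t=0,i=9
  ##.#. -> .   bit 26 = 0  t=4,i=11
  ##..# -> .   bit 25 = 0  t=0,i=1
  ##... -> #   bit 24 = 1  t=1,i=10
  #.### -> .   bit 23 = 0  t=0,i=10
  #.##. -> #   bit 22 = 1  t=0,i=7
  #.#.# -> #   bit 21 = 1  t=0,i=5
  #.#.. -> .   bit 20 = 0  t=4,i=0
  #..## -> .   bit 19 = 0  t=1,i=4
  #..#. -> #   bit 18 = 1  t=0,i=2
  #...# -> .   bit 17 = 0  t=5,i=0
  #.... -> #   bit 16 = 1  t=1,i=11
  .#### -> .   bit 15 = 0  t=1,i=6
  .###. -> .   bit 14 = 0  t=0,i=11
  .##.# -> #   bit 13 = 1  t=0,i=8
  .##.. -> #   bit 12 = 1  t=2,i=11
  .#.## -> #   bit 11 = 1  t=0,i=6
  .#.#. -> .   bit 10 = 0  t=0,i=4
  .#..# -> .   bit 9 = 0  t=1,i=3
  .#... -> #   bit 8 = 1  t=2,i=3
  ..### -> .   bit 7 = 0  t=1,i=5
  ..##. -> #   bit 6 = 1  t=2,i=7
  ..#.# -> .   bit 5 = 0  t=0,i=3
  ..#.. -> #   bit 4 = 1  t=1,i=2
  ...## -> .   bit 3 = 0  t=2,i=6
  ...#. -> .   bit 2 = 0  t=1,i=1
  ....# -> .   bit 1 = 0  t=1,i=0
  ..... -> #   bit 0 = 1  t=4,i=6
  bits 11001001011001010011100101010001 = 3378854225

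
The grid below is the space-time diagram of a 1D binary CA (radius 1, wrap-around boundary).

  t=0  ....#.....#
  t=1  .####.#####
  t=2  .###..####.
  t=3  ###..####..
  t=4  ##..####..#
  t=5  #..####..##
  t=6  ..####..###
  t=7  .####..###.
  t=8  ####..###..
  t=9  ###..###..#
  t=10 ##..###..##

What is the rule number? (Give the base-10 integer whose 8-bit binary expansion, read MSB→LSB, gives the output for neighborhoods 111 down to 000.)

  ###|#  b7=1 t=1,i=2
  ##.|.  b6=0 t=1,i=4
  #.#|.  b5=0 t=1,i=0
  #..|.  b4=0 t=0,i=0
  .##|#  b3=1 t=1,i=1
  .#.|#  b2=1 t=0,i=4
  ..#|#  b1=1 t=0,i=3
  ...|#  b0=1 t=0,i=1
  bits 10001111 = 143

143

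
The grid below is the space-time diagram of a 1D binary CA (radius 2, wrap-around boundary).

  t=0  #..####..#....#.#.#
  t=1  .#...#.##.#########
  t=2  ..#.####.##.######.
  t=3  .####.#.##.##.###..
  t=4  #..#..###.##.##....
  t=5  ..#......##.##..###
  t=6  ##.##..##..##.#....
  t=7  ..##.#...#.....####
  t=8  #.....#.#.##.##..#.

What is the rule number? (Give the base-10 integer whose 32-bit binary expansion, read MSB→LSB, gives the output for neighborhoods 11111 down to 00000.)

  [31] ##### => #  t=1,i=12
  [30] ####. => #  t=0,i=5
  [29] ###.# => .  t=1,i=18
  [28] ###.. => .  t=0,i=6
  [27] ##.## => #  t=1,i=9
  [26] ##.#. => .  t=1,i=0
  [25] ##..# => #  t=0,i=1
  [24] ##... => .  t=2,i=18
  [23] #.### => #  t=1,i=10
  [22] #.##. => #  t=0,i=18
  [21] #.#.# => #  t=0,i=16
  [20] #.#.. => .  t=1,i=1
  [19] #..## => .  t=0,i=2
  [18] #..#. => #  t=0,i=8
  [17] #...# => .  t=1,i=3
  [16] #.... => #  t=0,i=11
  [15] .#### => .  t=0,i=4
  [14] .###. => .  t=3,i=15
  [13] .##.# => .  t=1,i=8
  [12] .##.. => .  t=0,i=0
  [11] .#.## => #  t=0,i=17
  [10] .#.#. => #  t=0,i=15
  [9] .#..# => .  t=4,i=1
  [8] .#... => #  t=0,i=10
  [7] ..### => .  t=0,i=3
  [6] ..##. => .  t=5,i=9
  [5] ..#.# => #  t=0,i=14
  [4] ..#.. => .  t=0,i=9
  [3] ...## => #  t=3,i=0
  [2] ...#. => #  t=0,i=13
  [1] ....# => #  t=0,i=12
  [0] ..... => .  t=5,i=5
  bits 11001010111001010000110100101110 = 3404008750

3404008750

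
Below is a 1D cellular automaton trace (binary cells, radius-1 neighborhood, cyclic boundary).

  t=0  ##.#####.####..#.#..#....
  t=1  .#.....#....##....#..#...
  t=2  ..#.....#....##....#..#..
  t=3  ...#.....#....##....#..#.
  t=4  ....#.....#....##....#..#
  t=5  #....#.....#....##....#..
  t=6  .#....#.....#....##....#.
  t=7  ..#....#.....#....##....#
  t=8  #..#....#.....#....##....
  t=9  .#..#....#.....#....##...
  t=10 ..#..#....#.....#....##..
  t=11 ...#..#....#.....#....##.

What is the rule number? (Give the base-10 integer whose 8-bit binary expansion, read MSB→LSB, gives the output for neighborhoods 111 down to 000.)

80

  ###|.  b7=0 t=0,i=4
  ##.|#  b6=1 t=0,i=1
  #.#|.  b5=0 t=0,i=2
  #..|#  b4=1 t=0,i=13
  .##|.  b3=0 t=0,i=0
  .#.|.  b2=0 t=0,i=15
  ..#|.  b1=0 t=0,i=14
  ...|.  b0=0 t=0,i=22
  bits 01010000 = 80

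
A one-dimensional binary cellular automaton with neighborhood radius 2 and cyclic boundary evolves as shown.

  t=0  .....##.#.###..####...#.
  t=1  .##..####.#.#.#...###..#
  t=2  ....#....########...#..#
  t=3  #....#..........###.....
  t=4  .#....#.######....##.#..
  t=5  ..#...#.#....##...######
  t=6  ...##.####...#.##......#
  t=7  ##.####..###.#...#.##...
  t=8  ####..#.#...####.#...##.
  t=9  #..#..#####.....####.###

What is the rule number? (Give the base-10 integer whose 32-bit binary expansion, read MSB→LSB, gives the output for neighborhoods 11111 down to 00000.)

498738529

  nb #####: next=.  (t=2,i=11, bit31=0)
  nb ####.: next=.  (t=0,i=17, bit30=0)
  nb ###.#: next=.  (t=1,i=8, bit29=0)
  nb ###..: next=#  (t=0,i=12, bit28=1)
  nb ##.##: next=#  (t=6,i=5, bit27=1)
  nb ##.#.: next=#  (t=0,i=7, bit26=1)
  nb ##..#: next=.  (t=0,i=13, bit25=0)
  nb ##...: next=#  (t=0,i=19, bit24=1)
  nb #.###: next=#  (t=0,i=10, bit23=1)
  nb #.##.: next=.  (t=1,i=1, bit22=0)
  nb #.#.#: next=#  (t=0,i=8, bit21=1)
  nb #.#..: next=#  (t=1,i=14, bit20=1)
  nb #..##: next=#  (t=0,i=14, bit19=1)
  nb #..#.: next=.  (t=1,i=22, bit18=0)
  nb #...#: next=#  (t=0,i=20, bit17=1)
  nb #....: next=.  (t=0,i=0, bit16=0)
  nb .####: next=.  (t=0,i=16, bit15=0)
  nb .###.: next=.  (t=0,i=11, bit14=0)
  nb .##.#: next=#  (t=0,i=6, bit13=1)
  nb .##..: next=.  (t=1,i=2, bit12=0)
  nb .#.##: next=.  (t=0,i=9, bit11=0)
  nb .#.#.: next=#  (t=1,i=11, bit10=1)
  nb .#..#: next=.  (t=2,i=21, bit9=0)
  nb .#...: next=#  (t=0,i=23, bit8=1)
  nb ..###: next=.  (t=0,i=15, bit7=0)
  nb ..##.: next=#  (t=0,i=5, bit6=1)
  nb ..#.#: next=#  (t=1,i=23, bit5=1)
  nb ..#..: next=.  (t=0,i=22, bit4=0)
  nb ...##: next=.  (t=0,i=4, bit3=0)
  nb ...#.: next=.  (t=0,i=21, bit2=0)
  nb ....#: next=.  (t=0,i=3, bit1=0)
  nb .....: next=#  (t=0,i=1, bit0=1)
  bits 00011101101110100010010101100001 = 498738529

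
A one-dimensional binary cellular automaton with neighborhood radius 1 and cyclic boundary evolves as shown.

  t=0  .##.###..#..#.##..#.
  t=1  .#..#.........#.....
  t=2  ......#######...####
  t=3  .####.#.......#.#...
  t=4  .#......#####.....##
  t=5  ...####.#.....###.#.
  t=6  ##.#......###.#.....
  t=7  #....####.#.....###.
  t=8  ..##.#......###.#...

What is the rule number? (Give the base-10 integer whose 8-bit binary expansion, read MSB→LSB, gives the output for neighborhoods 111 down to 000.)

  nb ###: next=.  (t=0,i=5, bit7=0)
  nb ##.: next=.  (t=0,i=2, bit6=0)
  nb #.#: next=.  (t=0,i=3, bit5=0)
  nb #..: next=.  (t=0,i=7, bit4=0)
  nb .##: next=#  (t=0,i=1, bit3=1)
  nb .#.: next=.  (t=0,i=9, bit2=0)
  nb ..#: next=.  (t=0,i=0, bit1=0)
  nb ...: next=#  (t=1,i=6, bit0=1)
  bits 00001001 = 9

9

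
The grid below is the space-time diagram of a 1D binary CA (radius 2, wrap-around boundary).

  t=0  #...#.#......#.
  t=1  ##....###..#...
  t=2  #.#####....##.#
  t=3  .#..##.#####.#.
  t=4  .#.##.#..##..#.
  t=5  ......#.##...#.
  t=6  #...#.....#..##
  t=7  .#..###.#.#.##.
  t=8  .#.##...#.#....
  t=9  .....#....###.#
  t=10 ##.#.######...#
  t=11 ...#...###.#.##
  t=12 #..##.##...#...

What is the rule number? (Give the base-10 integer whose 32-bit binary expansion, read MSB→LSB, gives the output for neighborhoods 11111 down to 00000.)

  ##### -> #   bit 31 = 1  t=2,i=4
  ####. -> #   bit 30 = 1  t=2,i=5
  ###.# -> .   bit 29 = 0  t=3,i=11
  ###.. -> .   bit 28 = 0  t=1,i=8
  ##.## -> #   bit 27 = 1  t=2,i=1
  ##.#. -> .   bit 26 = 0  t=3,i=12
  ##..# -> .   bit 25 = 0  t=1,i=9
  ##... -> #   bit 24 = 1  t=1,i=2
  #.### -> .   bit 23 = 0  t=2,i=2
  #.##. -> .   bit 22 = 0  t=2,i=14
  #.#.# -> #   bit 21 = 1  t=7,i=8
  #.#.. -> #   bit 20 = 1  t=0,i=0
  #..## -> #   bit 19 = 1  t=3,i=3
  #..#. -> .   bit 18 = 0  t=1,i=10
  #...# -> .   bit 17 = 0  t=0,i=2
  #.... -> #   bit 16 = 1  t=0,i=8
  .#### -> .   bit 15 = 0  t=2,i=3
  .###. -> .   bit 14 = 0  t=1,i=7
  .##.# -> .   bit 13 = 0  t=2,i=0
  .##.. -> .   bit 12 = 0  t=1,i=1
  .#.## -> .   bit 11 = 0  t=4,i=2
  .#.#. -> .   bit 10 = 0  t=0,i=5
  .#..# -> .   bit 9 = 0  t=3,i=2
  .#... -> #   bit 8 = 1  t=0,i=1
  ..### -> #   bit 7 = 1  t=1,i=6
  ..##. -> #   bit 6 = 1  t=1,i=0
  ..#.# -> .   bit 5 = 0  t=0,i=4
  ..#.. -> #   bit 4 = 1  t=1,i=11
  ...## -> #   bit 3 = 1  t=1,i=5
  ...#. -> .   bit 2 = 0  t=0,i=3
  ....# -> #   bit 1 = 1  t=0,i=11
  ..... -> .   bit 0 = 0  t=0,i=9
  bits 11001001001110010000000111011010 = 3375956442

3375956442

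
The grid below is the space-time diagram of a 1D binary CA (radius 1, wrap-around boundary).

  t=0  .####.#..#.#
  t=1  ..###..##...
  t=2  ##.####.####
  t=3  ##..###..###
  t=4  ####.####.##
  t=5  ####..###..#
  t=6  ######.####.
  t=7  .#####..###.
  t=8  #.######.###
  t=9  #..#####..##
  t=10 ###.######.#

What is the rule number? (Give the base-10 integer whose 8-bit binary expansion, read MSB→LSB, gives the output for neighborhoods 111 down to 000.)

211

  ### -> #   bit 7 = 1  t=0,i=2
  ##. -> #   bit 6 = 1  t=0,i=4
  #.# -> .   bit 5 = 0  t=0,i=0
  #.. -> #   bit 4 = 1  t=0,i=7
  .## -> .   bit 3 = 0  t=0,i=1
  .#. -> .   bit 2 = 0  t=0,i=6
  ..# -> #   bit 1 = 1  t=0,i=8
  ... -> #   bit 0 = 1  t=1,i=0
  bits 11010011 = 211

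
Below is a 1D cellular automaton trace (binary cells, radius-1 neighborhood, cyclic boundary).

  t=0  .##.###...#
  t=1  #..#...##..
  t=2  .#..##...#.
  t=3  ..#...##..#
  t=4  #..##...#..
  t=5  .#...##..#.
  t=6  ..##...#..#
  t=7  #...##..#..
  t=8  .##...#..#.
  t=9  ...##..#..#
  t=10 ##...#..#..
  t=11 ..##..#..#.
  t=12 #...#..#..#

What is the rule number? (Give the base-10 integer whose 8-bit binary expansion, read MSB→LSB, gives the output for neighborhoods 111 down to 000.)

  ###|.  b7=0 t=0,i=5
  ##.|.  b6=0 t=0,i=2
  #.#|#  b5=1 t=0,i=0
  #..|#  b4=1 t=0,i=7
  .##|.  b3=0 t=0,i=1
  .#.|.  b2=0 t=0,i=10
  ..#|.  b1=0 t=0,i=9
  ...|#  b0=1 t=0,i=8
  bits 00110001 = 49

49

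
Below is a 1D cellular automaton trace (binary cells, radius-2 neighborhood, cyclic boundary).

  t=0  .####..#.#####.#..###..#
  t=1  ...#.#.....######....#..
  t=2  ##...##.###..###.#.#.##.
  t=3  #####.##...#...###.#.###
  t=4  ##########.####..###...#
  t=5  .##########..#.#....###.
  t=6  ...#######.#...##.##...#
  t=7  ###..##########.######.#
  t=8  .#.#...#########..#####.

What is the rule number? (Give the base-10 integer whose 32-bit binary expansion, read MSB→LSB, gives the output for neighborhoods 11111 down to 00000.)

  nb #####: next=#  (t=0,i=11, bit31=1)
  nb ####.: next=#  (t=0,i=3, bit30=1)
  nb ###.#: next=#  (t=0,i=13, bit29=1)
  nb ###..: next=.  (t=0,i=4, bit28=0)
  nb ##.##: next=#  (t=2,i=7, bit27=1)
  nb ##.#.: next=#  (t=0,i=14, bit26=1)
  nb ##..#: next=#  (t=0,i=5, bit25=1)
  nb ##...: next=#  (t=1,i=17, bit24=1)
  nb #.###: next=.  (t=0,i=1, bit23=0)
  nb #.##.: next=#  (t=2,i=0, bit22=1)
  nb #.#.#: next=#  (t=2,i=17, bit21=1)
  nb #.#..: next=#  (t=0,i=15, bit20=1)
  nb #..##: next=.  (t=0,i=17, bit19=0)
  nb #..#.: next=.  (t=0,i=6, bit18=0)
  nb #...#: next=#  (t=2,i=3, bit17=1)
  nb #....: next=.  (t=1,i=7, bit16=0)
  nb .####: next=.  (t=0,i=2, bit15=0)
  nb .###.: next=.  (t=0,i=19, bit14=0)
  nb .##.#: next=#  (t=2,i=6, bit13=1)
  nb .##..: next=#  (t=2,i=1, bit12=1)
  nb .#.##: next=.  (t=0,i=0, bit11=0)
  nb .#.#.: next=.  (t=1,i=4, bit10=0)
  nb .#..#: next=#  (t=0,i=16, bit9=1)
  nb .#...: next=#  (t=1,i=6, bit8=1)
  nb ..###: next=.  (t=0,i=18, bit7=0)
  nb ..##.: next=.  (t=2,i=5, bit6=0)
  nb ..#.#: next=.  (t=0,i=7, bit5=0)
  nb ..#..: next=#  (t=1,i=21, bit4=1)
  nb ...##: next=#  (t=1,i=10, bit3=1)
  nb ...#.: next=.  (t=1,i=2, bit2=0)
  nb ....#: next=#  (t=1,i=1, bit1=1)
  nb .....: next=#  (t=1,i=0, bit0=1)
  bits 11101111011100100011001100011011 = 4017238811

4017238811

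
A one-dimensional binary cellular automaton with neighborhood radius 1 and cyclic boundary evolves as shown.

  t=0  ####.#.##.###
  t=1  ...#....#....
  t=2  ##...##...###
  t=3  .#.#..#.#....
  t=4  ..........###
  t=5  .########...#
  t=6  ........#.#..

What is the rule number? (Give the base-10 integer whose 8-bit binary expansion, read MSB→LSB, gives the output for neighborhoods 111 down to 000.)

65

  ### -> .   bit 7 = 0  t=0,i=0
  ##. -> #   bit 6 = 1  t=0,i=3
  #.# -> .   bit 5 = 0  t=0,i=4
  #.. -> .   bit 4 = 0  t=1,i=4
  .## -> .   bit 3 = 0  t=0,i=7
  .#. -> .   bit 2 = 0  t=0,i=5
  ..# -> .   bit 1 = 0  t=1,i=2
  ... -> #   bit 0 = 1  t=1,i=0
  bits 01000001 = 65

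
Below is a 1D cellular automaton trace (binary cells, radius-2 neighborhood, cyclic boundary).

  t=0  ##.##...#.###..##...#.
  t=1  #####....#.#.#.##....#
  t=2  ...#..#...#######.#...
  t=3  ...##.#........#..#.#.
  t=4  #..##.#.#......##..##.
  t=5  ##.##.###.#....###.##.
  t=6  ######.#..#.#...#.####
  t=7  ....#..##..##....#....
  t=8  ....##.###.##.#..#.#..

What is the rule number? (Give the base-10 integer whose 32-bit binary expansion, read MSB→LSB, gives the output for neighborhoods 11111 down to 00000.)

1248951888

  #####|.  b31=0 t=1,i=1
  ####.|#  b30=1 t=1,i=3
  ###.#|.  b29=0 t=2,i=16
  ###..|.  b28=0 t=0,i=12
  ##.##|#  b27=1 t=0,i=2
  ##.#.|.  b26=0 t=2,i=17
  ##..#|#  b25=1 t=0,i=13
  ##...|.  b24=0 t=0,i=5
  #.###|.  b23=0 t=0,i=10
  #.##.|#  b22=1 t=0,i=0
  #.#.#|#  b21=1 t=1,i=11
  #.#..|#  b20=1 t=2,i=18
  #..##|.  b19=0 t=0,i=14
  #..#.|.  b18=0 t=2,i=5
  #...#|.  b17=0 t=0,i=6
  #....|#  b16=1 t=1,i=6
  .####|.  b15=0 t=1,i=0
  .###.|#  b14=1 t=0,i=11
  .##.#|#  b13=1 t=0,i=1
  .##..|#  b12=1 t=0,i=4
  .#.##|#  b11=1 t=0,i=9
  .#.#.|#  b10=1 t=1,i=10
  .#..#|#  b9=1 t=2,i=4
  .#...|.  b8=0 t=2,i=7
  ..###|.  b7=0 t=1,i=21
  ..##.|#  b6=1 t=0,i=15
  ..#.#|.  b5=0 t=0,i=8
  ..#..|#  b4=1 t=2,i=3
  ...##|.  b3=0 t=1,i=20
  ...#.|.  b2=0 t=0,i=7
  ....#|.  b1=0 t=1,i=7
  .....|.  b0=0 t=2,i=0
  bits 01001010011100010111111001010000 = 1248951888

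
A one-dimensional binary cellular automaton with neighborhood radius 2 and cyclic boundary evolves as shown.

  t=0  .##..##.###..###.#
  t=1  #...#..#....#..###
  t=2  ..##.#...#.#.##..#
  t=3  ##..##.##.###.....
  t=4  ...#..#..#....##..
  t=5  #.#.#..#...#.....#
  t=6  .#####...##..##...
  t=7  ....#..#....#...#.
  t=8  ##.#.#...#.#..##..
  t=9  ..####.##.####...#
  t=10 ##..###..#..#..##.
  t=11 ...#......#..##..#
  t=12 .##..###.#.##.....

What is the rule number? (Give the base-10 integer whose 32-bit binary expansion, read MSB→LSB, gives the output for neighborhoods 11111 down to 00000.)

  [31] ##### => .  t=6,i=3
  [30] ####. => #  t=1,i=17
  [29] ###.# => #  t=0,i=15
  [28] ###.. => .  t=0,i=10
  [27] ##.## => #  t=0,i=7
  [26] ##.#. => #  t=0,i=16
  [25] ##..# => .  t=0,i=3
  [24] ##... => .  t=1,i=1
  [23] #.### => .  t=0,i=8
  [22] #.##. => .  t=0,i=1
  [21] #.#.# => #  t=0,i=17
  [20] #.#.. => #  t=2,i=5
  [19] #..## => #  t=0,i=4
  [18] #..#. => .  t=1,i=6
  [17] #...# => #  t=1,i=2
  [16] #.... => #  t=1,i=9
  [15] .#### => .  t=1,i=16
  [14] .###. => .  t=0,i=9
  [13] .##.# => .  t=0,i=6
  [12] .##.. => .  t=0,i=2
  [11] .#.## => #  t=0,i=0
  [10] .#.#. => #  t=2,i=10
  [9] .#..# => #  t=1,i=5
  [8] .#... => .  t=1,i=8
  [7] ..### => .  t=0,i=13
  [6] ..##. => .  t=0,i=5
  [5] ..#.# => .  t=2,i=9
  [4] ..#.. => .  t=1,i=4
  [3] ...## => .  t=3,i=17
  [2] ...#. => #  t=1,i=3
  [1] ....# => .  t=1,i=10
  [0] ..... => #  t=3,i=15
  bits 01101100001110110000111000000101 = 1815809541

1815809541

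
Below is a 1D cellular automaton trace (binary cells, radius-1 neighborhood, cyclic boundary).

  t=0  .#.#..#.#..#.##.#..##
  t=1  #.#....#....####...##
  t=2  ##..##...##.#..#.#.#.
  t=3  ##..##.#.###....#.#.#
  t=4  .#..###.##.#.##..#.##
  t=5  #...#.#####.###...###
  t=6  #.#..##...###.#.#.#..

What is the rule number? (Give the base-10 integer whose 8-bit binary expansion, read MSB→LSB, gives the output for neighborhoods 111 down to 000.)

105

  ### -> .   bit 7 = 0  t=1,i=13
  ##. -> #   bit 6 = 1  t=0,i=14
  #.# -> #   bit 5 = 1  t=0,i=0
  #.. -> .   bit 4 = 0  t=0,i=4
  .## -> #   bit 3 = 1  t=0,i=13
  .#. -> .   bit 2 = 0  t=0,i=1
  ..# -> .   bit 1 = 0  t=0,i=5
  ... -> #   bit 0 = 1  t=1,i=4
  bits 01101001 = 105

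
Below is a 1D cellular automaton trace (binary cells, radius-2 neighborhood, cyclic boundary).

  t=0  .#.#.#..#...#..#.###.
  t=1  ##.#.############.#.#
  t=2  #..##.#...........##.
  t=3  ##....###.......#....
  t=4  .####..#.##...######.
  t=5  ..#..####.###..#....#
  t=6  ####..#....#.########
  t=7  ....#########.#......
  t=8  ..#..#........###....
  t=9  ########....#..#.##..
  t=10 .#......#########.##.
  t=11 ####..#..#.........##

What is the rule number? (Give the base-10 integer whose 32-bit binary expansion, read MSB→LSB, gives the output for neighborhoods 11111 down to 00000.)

53992246

  nb #####: next=.  (t=1,i=7, bit31=0)
  nb ####.: next=.  (t=1,i=15, bit30=0)
  nb ###.#: next=.  (t=1,i=1, bit29=0)
  nb ###..: next=.  (t=0,i=19, bit28=0)
  nb ##.##: next=.  (t=5,i=9, bit27=0)
  nb ##.#.: next=.  (t=1,i=2, bit26=0)
  nb ##..#: next=#  (t=0,i=20, bit25=1)
  nb ##...: next=#  (t=3,i=2, bit24=1)
  nb #.###: next=.  (t=0,i=17, bit23=0)
  nb #.##.: next=.  (t=4,i=9, bit22=0)
  nb #.#.#: next=#  (t=0,i=3, bit21=1)
  nb #.#..: next=#  (t=0,i=5, bit20=1)
  nb #..##: next=.  (t=2,i=2, bit19=0)
  nb #..#.: next=#  (t=0,i=0, bit18=1)
  nb #...#: next=#  (t=0,i=10, bit17=1)
  nb #....: next=#  (t=2,i=8, bit16=1)
  nb .####: next=#  (t=1,i=6, bit15=1)
  nb .###.: next=#  (t=0,i=18, bit14=1)
  nb .##.#: next=.  (t=2,i=4, bit13=0)
  nb .##..: next=#  (t=3,i=1, bit12=1)
  nb .#.##: next=#  (t=0,i=16, bit11=1)
  nb .#.#.: next=.  (t=0,i=2, bit10=0)
  nb .#..#: next=#  (t=0,i=6, bit9=1)
  nb .#...: next=#  (t=0,i=9, bit8=1)
  nb ..###: next=.  (t=3,i=6, bit7=0)
  nb ..##.: next=.  (t=2,i=3, bit6=0)
  nb ..#.#: next=#  (t=0,i=1, bit5=1)
  nb ..#..: next=#  (t=0,i=8, bit4=1)
  nb ...##: next=.  (t=2,i=17, bit3=0)
  nb ...#.: next=#  (t=0,i=11, bit2=1)
  nb ....#: next=#  (t=2,i=16, bit1=1)
  nb .....: next=.  (t=2,i=9, bit0=0)
  bits 00000011001101111101101100110110 = 53992246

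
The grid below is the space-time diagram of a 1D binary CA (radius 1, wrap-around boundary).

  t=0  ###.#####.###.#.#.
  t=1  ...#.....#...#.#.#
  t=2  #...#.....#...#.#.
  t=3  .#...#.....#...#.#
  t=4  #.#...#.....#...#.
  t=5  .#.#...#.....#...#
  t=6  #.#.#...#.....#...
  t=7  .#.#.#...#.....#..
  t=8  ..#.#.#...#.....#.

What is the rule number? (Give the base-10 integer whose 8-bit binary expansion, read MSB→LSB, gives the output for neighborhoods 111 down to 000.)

  [7] ### => .  t=0,i=1
  [6] ##. => .  t=0,i=2
  [5] #.# => #  t=0,i=3
  [4] #.. => #  t=1,i=0
  [3] .## => .  t=0,i=0
  [2] .#. => .  t=0,i=14
  [1] ..# => .  t=1,i=2
  [0] ... => .  t=1,i=1
  bits 00110000 = 48

48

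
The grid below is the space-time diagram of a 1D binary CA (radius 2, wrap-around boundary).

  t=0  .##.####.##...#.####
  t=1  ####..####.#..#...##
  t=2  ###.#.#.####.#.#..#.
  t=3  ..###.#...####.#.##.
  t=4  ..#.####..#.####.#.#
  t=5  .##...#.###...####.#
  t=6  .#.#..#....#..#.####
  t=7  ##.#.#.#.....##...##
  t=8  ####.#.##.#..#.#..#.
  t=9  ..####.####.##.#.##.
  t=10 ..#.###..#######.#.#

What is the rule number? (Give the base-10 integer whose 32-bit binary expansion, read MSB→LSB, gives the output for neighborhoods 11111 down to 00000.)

  [31] ##### => #  t=1,i=0
  [30] ####. => #  t=0,i=6
  [29] ###.# => #  t=0,i=7
  [28] ###.. => .  t=1,i=3
  [27] ##.## => #  t=0,i=0
  [26] ##.#. => #  t=1,i=10
  [25] ##..# => #  t=1,i=4
  [24] ##... => #  t=0,i=11
  [23] #.### => .  t=0,i=4
  [22] #.##. => #  t=0,i=1
  [21] #.#.# => #  t=2,i=4
  [20] #.#.. => #  t=1,i=11
  [19] #..## => .  t=1,i=5
  [18] #..#. => #  t=1,i=13
  [17] #...# => .  t=0,i=12
  [16] #.... => .  t=6,i=8
  [15] .#### => .  t=0,i=5
  [14] .###. => .  t=2,i=1
  [13] .##.# => #  t=0,i=2
  [12] .##.. => .  t=0,i=10
  [11] .#.## => .  t=0,i=15
  [10] .#.#. => .  t=2,i=5
  [9] .#..# => .  t=1,i=12
  [8] .#... => #  t=1,i=15
  [7] ..### => #  t=1,i=6
  [6] ..##. => #  t=7,i=13
  [5] ..#.# => #  t=0,i=14
  [4] ..#.. => .  t=1,i=14
  [3] ...## => .  t=1,i=17
  [2] ...#. => .  t=0,i=13
  [1] ....# => .  t=6,i=9
  [0] ..... => #  t=7,i=10
  bits 11101111011101000010000111100001 = 4017365473

4017365473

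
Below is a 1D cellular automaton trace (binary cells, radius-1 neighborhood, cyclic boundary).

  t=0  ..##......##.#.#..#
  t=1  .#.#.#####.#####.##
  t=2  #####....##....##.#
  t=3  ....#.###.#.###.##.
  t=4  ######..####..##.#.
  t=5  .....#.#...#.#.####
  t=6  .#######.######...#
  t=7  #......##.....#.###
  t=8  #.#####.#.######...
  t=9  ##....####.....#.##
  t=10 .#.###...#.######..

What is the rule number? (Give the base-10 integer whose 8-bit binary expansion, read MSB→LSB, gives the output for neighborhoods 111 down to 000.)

103

  nb ###: next=.  (t=1,i=6, bit7=0)
  nb ##.: next=#  (t=0,i=3, bit6=1)
  nb #.#: next=#  (t=0,i=12, bit5=1)
  nb #..: next=.  (t=0,i=0, bit4=0)
  nb .##: next=.  (t=0,i=2, bit3=0)
  nb .#.: next=#  (t=0,i=13, bit2=1)
  nb ..#: next=#  (t=0,i=1, bit1=1)
  nb ...: next=#  (t=0,i=5, bit0=1)
  bits 01100111 = 103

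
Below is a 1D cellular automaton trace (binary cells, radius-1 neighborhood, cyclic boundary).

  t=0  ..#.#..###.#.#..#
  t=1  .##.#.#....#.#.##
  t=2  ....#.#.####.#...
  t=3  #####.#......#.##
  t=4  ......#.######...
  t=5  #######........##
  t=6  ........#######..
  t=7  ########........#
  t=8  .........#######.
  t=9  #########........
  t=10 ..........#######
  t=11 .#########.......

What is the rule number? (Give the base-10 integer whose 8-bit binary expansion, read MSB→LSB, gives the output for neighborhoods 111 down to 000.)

7

  ### -> .   bit 7 = 0  t=0,i=8
  ##. -> .   bit 6 = 0  t=0,i=9
  #.# -> .   bit 5 = 0  t=0,i=3
  #.. -> .   bit 4 = 0  t=0,i=0
  .## -> .   bit 3 = 0  t=0,i=7
  .#. -> #   bit 2 = 1  t=0,i=2
  ..# -> #   bit 1 = 1  t=0,i=1
  ... -> #   bit 0 = 1  t=1,i=8
  bits 00000111 = 7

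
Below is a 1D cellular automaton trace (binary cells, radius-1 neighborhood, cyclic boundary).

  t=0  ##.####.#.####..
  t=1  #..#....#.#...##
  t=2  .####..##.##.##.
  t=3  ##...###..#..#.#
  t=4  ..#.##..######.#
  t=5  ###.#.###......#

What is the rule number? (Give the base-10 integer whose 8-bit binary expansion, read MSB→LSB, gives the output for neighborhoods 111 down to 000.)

30

  ###|.  b7=0 t=0,i=4
  ##.|.  b6=0 t=0,i=1
  #.#|.  b5=0 t=0,i=2
  #..|#  b4=1 t=0,i=14
  .##|#  b3=1 t=0,i=0
  .#.|#  b2=1 t=0,i=8
  ..#|#  b1=1 t=0,i=15
  ...|.  b0=0 t=1,i=5
  bits 00011110 = 30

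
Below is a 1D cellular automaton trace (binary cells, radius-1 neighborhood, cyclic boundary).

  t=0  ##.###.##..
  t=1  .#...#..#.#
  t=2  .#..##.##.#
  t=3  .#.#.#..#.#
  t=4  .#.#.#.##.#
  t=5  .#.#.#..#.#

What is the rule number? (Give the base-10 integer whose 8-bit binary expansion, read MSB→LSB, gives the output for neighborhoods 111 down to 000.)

70

  ###|.  b7=0 t=0,i=4
  ##.|#  b6=1 t=0,i=1
  #.#|.  b5=0 t=0,i=2
  #..|.  b4=0 t=0,i=9
  .##|.  b3=0 t=0,i=0
  .#.|#  b2=1 t=1,i=1
  ..#|#  b1=1 t=0,i=10
  ...|.  b0=0 t=1,i=3
  bits 01000110 = 70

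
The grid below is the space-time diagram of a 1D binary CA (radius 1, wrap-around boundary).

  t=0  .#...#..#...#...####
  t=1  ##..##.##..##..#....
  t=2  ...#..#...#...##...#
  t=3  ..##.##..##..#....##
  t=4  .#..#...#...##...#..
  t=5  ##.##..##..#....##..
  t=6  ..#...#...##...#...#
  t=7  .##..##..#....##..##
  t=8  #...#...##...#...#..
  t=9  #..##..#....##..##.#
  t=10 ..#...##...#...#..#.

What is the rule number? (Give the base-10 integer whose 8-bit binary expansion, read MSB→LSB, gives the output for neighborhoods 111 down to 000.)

38

  [7] ### => .  t=0,i=17
  [6] ##. => .  t=0,i=19
  [5] #.# => #  t=0,i=0
  [4] #.. => .  t=0,i=2
  [3] .## => .  t=0,i=16
  [2] .#. => #  t=0,i=1
  [1] ..# => #  t=0,i=4
  [0] ... => .  t=0,i=3
  bits 00100110 = 38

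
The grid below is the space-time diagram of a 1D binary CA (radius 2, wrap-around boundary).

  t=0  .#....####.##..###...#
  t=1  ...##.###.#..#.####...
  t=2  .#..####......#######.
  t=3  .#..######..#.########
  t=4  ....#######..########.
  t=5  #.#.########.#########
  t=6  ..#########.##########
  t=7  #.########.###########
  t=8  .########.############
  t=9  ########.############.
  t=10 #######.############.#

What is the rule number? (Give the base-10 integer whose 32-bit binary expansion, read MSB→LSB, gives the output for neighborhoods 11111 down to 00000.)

  [31] ##### => #  t=2,i=16
  [30] ####. => #  t=0,i=8
  [29] ###.# => .  t=0,i=9
  [28] ###.. => #  t=0,i=17
  [27] ##.## => #  t=0,i=10
  [26] ##.#. => .  t=1,i=9
  [25] ##..# => #  t=0,i=13
  [24] ##... => #  t=0,i=18
  [23] #.### => #  t=1,i=6
  [22] #.##. => .  t=0,i=11
  [21] #.#.# => #  t=5,i=2
  [20] #.#.. => .  t=0,i=1
  [19] #..## => .  t=0,i=14
  [18] #..#. => .  t=1,i=12
  [17] #...# => .  t=0,i=19
  [16] #.... => #  t=0,i=3
  [15] .#### => #  t=0,i=7
  [14] .###. => #  t=0,i=16
  [13] .##.# => #  t=1,i=4
  [12] .##.. => .  t=0,i=12
  [11] .#.## => #  t=1,i=14
  [10] .#.#. => .  t=0,i=0
  [9] .#..# => .  t=1,i=11
  [8] .#... => .  t=0,i=2
  [7] ..### => #  t=0,i=6
  [6] ..##. => .  t=1,i=3
  [5] ..#.# => .  t=0,i=21
  [4] ..#.. => #  t=2,i=1
  [3] ...## => .  t=0,i=5
  [2] ...#. => .  t=0,i=20
  [1] ....# => #  t=0,i=4
  [0] ..... => .  t=1,i=0
  bits 11011011101000011110100010010010 = 3684821138

3684821138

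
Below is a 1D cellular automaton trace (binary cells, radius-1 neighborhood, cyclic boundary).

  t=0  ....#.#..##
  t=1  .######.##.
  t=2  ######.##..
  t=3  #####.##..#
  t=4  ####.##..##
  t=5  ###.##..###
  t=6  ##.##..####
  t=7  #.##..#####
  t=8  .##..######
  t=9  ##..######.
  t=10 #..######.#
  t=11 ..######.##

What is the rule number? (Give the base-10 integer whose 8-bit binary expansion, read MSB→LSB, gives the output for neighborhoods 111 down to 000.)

  ### -> #   bit 7 = 1  t=1,i=2
  ##. -> .   bit 6 = 0  t=0,i=10
  #.# -> #   bit 5 = 1  t=0,i=5
  #.. -> .   bit 4 = 0  t=0,i=0
  .## -> #   bit 3 = 1  t=0,i=9
  .#. -> #   bit 2 = 1  t=0,i=4
  ..# -> #   bit 1 = 1  t=0,i=3
  ... -> #   bit 0 = 1  t=0,i=1
  bits 10101111 = 175

175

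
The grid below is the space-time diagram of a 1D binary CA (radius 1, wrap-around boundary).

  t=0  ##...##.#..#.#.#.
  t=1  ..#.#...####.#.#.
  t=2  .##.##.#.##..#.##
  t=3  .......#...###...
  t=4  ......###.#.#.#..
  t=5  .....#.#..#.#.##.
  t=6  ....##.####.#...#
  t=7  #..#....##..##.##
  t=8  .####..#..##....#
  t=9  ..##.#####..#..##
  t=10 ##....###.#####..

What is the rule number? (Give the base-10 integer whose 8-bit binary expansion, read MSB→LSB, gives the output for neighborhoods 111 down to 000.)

  nb ###: next=#  (t=1,i=9, bit7=1)
  nb ##.: next=.  (t=0,i=1, bit6=0)
  nb #.#: next=.  (t=0,i=7, bit5=0)
  nb #..: next=#  (t=0,i=2, bit4=1)
  nb .##: next=.  (t=0,i=0, bit3=0)
  nb .#.: next=#  (t=0,i=8, bit2=1)
  nb ..#: next=#  (t=0,i=4, bit1=1)
  nb ...: next=.  (t=0,i=3, bit0=0)
  bits 10010110 = 150

150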